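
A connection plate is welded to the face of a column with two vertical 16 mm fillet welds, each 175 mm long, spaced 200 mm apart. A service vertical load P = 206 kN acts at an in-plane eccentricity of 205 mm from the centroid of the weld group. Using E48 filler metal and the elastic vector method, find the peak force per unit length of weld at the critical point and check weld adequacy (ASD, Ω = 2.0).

f_max ≈ 1760 N/mm; NOT adequate

E48XX → F_EXX = 480 MPa.
Total weld length L_w = 350 mm. Treat welds as unit-width lines.
Polar moment about centroid: J = 2[d³/12 + d(b/2)²] = 2[175³/12 + 175×100²] = 4393000 mm³.
Direct shear f_v = P/L_w = 206×10³ / 350 = 588.6 N/mm (vertical).
Torsion M = P·e = 206×10³ × 205 = 42230000 N·mm.
Critical point at (x, y) = (100, 87.5) from centroid. f_tx = M·y/J = 841.1 N/mm; f_ty = M·x/J = 961.3 N/mm.
Resultant f_max = √[f_tx² + (f_v + f_ty)²] = √[841.1² + (588.6 + 961.3)²] = 1763 N/mm.
Capacity per unit length: r_n/Ω = (1/2.0) × 0.6 × 480 × (0.707 × 16) = 1629 N/mm.
1763 > 1629 → NOT adequate.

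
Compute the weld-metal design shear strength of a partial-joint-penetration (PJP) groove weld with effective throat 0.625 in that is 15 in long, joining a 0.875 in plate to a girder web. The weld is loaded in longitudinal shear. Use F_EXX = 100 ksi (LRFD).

φR_n ≈ 422 kip

Effective throat (given) t_e = 0.625 in.
A_we = 0.625 × 15 = 9.375 in².
F_nw = 0.6 F_EXX = 60 ksi.
φR_n = 0.75 × 60 × 9.375 = 421.9 kip.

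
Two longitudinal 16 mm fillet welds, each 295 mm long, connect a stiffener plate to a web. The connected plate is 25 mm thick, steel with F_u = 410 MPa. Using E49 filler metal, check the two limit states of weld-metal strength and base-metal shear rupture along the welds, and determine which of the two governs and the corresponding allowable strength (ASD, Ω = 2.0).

R_n/Ω ≈ 981 kN (weld metal governs)

E49XX → F_EXX = 490 MPa.
t_e = 0.707 × 16 = 11.31 mm; L = 590 mm.
Weld metal: R_n/Ω = (1/2.0) × 0.6 × 490 × 11.31 × 590 × 10⁻³ = 981.1 kN.
Base metal (shear rupture): R_n/Ω = (1/2.0) × 0.6 × 410 × 25 × 590 × 10⁻³ = 1814 kN.
Governing: weld metal.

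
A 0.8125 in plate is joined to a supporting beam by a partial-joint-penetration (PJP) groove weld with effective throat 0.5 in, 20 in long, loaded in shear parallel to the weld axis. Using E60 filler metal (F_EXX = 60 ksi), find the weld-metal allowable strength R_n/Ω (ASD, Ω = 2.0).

Effective throat (given) t_e = 0.5 in.
A_we = 0.5 × 20 = 10 in².
F_nw = 0.6 F_EXX = 36 ksi.
R_n/Ω = (36 × 10) / 2.0 = 180 kip.

R_n/Ω ≈ 180 kip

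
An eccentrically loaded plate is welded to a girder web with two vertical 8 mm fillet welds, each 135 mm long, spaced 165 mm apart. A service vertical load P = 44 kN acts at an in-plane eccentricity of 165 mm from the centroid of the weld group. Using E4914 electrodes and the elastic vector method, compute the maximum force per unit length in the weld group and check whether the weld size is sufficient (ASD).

f_max ≈ 482 N/mm; adequate

E49XX → F_EXX = 490 MPa.
Total weld length L_w = 270 mm. Treat welds as unit-width lines.
Polar moment about centroid: J = 2[d³/12 + d(b/2)²] = 2[135³/12 + 135×82.5²] = 2248000 mm³.
Direct shear f_v = P/L_w = 44×10³ / 270 = 163 N/mm (vertical).
Torsion M = P·e = 44×10³ × 165 = 7260000 N·mm.
Critical point at (x, y) = (82.5, 67.5) from centroid. f_tx = M·y/J = 218 N/mm; f_ty = M·x/J = 266.5 N/mm.
Resultant f_max = √[f_tx² + (f_v + f_ty)²] = √[218² + (163 + 266.5)²] = 481.6 N/mm.
Capacity per unit length: r_n/Ω = (1/2.0) × 0.6 × 490 × (0.707 × 8) = 831.4 N/mm.
481.6 ≤ 831.4 → adequate.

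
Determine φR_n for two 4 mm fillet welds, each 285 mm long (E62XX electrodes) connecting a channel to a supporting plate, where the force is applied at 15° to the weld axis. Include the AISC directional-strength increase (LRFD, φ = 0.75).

φR_n ≈ 479 kN

E62XX → F_EXX = 620 MPa.
t_e = 0.707 × 4 = 2.828 mm; A_we = 2.828 × 570 = 1612 mm².
Directional factor: 1.0 + 0.5 sin^1.5(15°) = 1.066.
F_nw = 0.6 × 620 × 1.066 = 396.5 MPa.
φR_n = 0.75 × 396.5 × 1612 × 10⁻³ = 479.3 kN.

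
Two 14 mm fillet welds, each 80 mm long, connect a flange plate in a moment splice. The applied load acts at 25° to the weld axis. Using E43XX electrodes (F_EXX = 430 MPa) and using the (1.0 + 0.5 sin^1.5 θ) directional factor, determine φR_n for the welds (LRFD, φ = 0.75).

t_e = 0.707 × 14 = 9.898 mm; A_we = 9.898 × 160 = 1584 mm².
Directional factor: 1.0 + 0.5 sin^1.5(25°) = 1.137.
F_nw = 0.6 × 430 × 1.137 = 293.4 MPa.
φR_n = 0.75 × 293.4 × 1584 × 10⁻³ = 348.5 kN.

φR_n ≈ 349 kN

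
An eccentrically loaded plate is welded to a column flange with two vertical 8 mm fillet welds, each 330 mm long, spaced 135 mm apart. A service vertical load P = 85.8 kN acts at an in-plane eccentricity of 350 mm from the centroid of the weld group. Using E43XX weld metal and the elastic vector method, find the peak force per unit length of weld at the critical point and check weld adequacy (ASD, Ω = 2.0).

E43XX → F_EXX = 430 MPa.
Total weld length L_w = 660 mm. Treat welds as unit-width lines.
Polar moment about centroid: J = 2[d³/12 + d(b/2)²] = 2[330³/12 + 330×67.5²] = 8997000 mm³.
Direct shear f_v = P/L_w = 85.8×10³ / 660 = 130 N/mm (vertical).
Torsion M = P·e = 85.8×10³ × 350 = 30030000 N·mm.
Critical point at (x, y) = (67.5, 165) from centroid. f_tx = M·y/J = 550.8 N/mm; f_ty = M·x/J = 225.3 N/mm.
Resultant f_max = √[f_tx² + (f_v + f_ty)²] = √[550.8² + (130 + 225.3)²] = 655.4 N/mm.
Capacity per unit length: r_n/Ω = (1/2.0) × 0.6 × 430 × (0.707 × 8) = 729.6 N/mm.
655.4 ≤ 729.6 → adequate.

f_max ≈ 655 N/mm; adequate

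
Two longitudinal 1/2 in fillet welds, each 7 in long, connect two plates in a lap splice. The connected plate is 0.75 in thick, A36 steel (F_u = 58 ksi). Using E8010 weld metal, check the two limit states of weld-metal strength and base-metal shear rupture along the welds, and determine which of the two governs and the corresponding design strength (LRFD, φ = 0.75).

E80XX → F_EXX = 80 ksi.
t_e = 0.707 × 0.5 = 0.3535 in; L = 14 in.
Weld metal: φR_n = 0.75 × 0.6 × 80 × 0.3535 × 14 = 178.2 kip.
Base metal (shear rupture): φR_n = 0.75 × 0.6 × 58 × 0.75 × 14 = 274 kip.
Governing: weld metal.

φR_n ≈ 178 kip (weld metal governs)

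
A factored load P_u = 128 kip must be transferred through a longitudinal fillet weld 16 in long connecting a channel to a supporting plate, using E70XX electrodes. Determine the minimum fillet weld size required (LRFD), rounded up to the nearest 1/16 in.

E70XX → F_EXX = 70 ksi.
Total weld length L = 16 in.
Required throat t_e = P_u / (φ × 0.6 F_EXX × L) = 128 / (0.75 × 0.6 × 70 × 16) = 0.254 in.
Required leg w = t_e / 0.707 = 0.3592 in → use 3/8 in.

w = 3/8 in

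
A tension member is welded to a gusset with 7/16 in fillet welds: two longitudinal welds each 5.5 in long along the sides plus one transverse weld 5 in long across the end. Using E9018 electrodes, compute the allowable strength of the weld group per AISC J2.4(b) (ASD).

R_n/Ω ≈ 141 kips

E90XX → F_EXX = 90 ksi.
t_e = 0.707 × 0.4375 = 0.3093 in.
R_nwl = 0.6 × 90 × 0.3093 × 11 = 183.7 kips (longitudinal, 2 welds).
R_nwt = 0.6 × 90 × 0.3093 × 5 = 83.51 kips (transverse, base value).
(i) R_nwl + R_nwt = 267.2 kips; (ii) 0.85 R_nwl + 1.5 R_nwt = 281.4 kips.
R_n = max = 281.4 kips [governs: (ii)]; R_n/Ω = 140.7 kips.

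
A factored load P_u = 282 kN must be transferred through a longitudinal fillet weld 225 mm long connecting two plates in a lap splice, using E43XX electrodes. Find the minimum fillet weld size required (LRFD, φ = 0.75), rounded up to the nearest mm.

w = 10 mm

E43XX → F_EXX = 430 MPa.
Total weld length L = 225 mm.
Required throat t_e = P_u / (φ × 0.6 F_EXX × L) = 282 / (0.75 × 0.6 × 430 × 225 × 10⁻³) = 6.477 mm.
Required leg w = t_e / 0.707 = 9.161 mm → use 10 mm.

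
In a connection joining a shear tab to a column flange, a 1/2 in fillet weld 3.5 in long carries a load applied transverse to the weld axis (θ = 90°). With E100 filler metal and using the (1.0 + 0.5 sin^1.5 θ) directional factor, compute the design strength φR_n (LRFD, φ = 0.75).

φR_n ≈ 83.5 kip

E100XX → F_EXX = 100 ksi.
t_e = 0.707 × 0.5 = 0.3535 in; A_we = 0.3535 × 3.5 = 1.237 in².
Directional factor: 1.0 + 0.5 sin^1.5(90°) = 1.5.
F_nw = 0.6 × 100 × 1.5 = 90 ksi.
φR_n = 0.75 × 90 × 1.237 = 83.51 kip.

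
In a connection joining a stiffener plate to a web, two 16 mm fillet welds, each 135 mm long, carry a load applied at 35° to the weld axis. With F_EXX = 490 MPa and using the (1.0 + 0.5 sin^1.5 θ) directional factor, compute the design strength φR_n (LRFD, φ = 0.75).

t_e = 0.707 × 16 = 11.31 mm; A_we = 11.31 × 270 = 3054 mm².
Directional factor: 1.0 + 0.5 sin^1.5(35°) = 1.217.
F_nw = 0.6 × 490 × 1.217 = 357.9 MPa.
φR_n = 0.75 × 357.9 × 3054 × 10⁻³ = 819.7 kN.

φR_n ≈ 820 kN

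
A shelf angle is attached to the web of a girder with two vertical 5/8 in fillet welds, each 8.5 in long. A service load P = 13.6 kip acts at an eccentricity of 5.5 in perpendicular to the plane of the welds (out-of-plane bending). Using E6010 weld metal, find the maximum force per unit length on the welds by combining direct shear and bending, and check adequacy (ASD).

f_max ≈ 3.21 kip/in; adequate

E60XX → F_EXX = 60 ksi.
L_w = 2 × 8.5 = 17 in; section modulus (unit throat) S = 2 × L²/6 = 24.08 in².
Direct shear f_v = P/L_w = 13.6/17 = 0.8 kip/in.
Moment M = P × e = 13.6 × 5.5 = 74.8 kip·in; bending f_b = M/S = 3.106 kip/in.
f_max = √(f_v² + f_b²) = √(0.8² + 3.106²) = 3.207 kip/in.
r_n/Ω = (1/2.0) × 0.6 × 60 × (0.707 × 0.625) = 7.954 kip/in → adequate.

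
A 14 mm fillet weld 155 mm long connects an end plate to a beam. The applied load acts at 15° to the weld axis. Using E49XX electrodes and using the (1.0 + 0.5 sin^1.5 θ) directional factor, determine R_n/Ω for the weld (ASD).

R_n/Ω ≈ 240 kN

E49XX → F_EXX = 490 MPa.
t_e = 0.707 × 14 = 9.898 mm; A_we = 9.898 × 155 = 1534 mm².
Directional factor: 1.0 + 0.5 sin^1.5(15°) = 1.066.
F_nw = 0.6 × 490 × 1.066 = 313.4 MPa.
R_n/Ω = (313.4 × 1534) / 2.0 × 10⁻³ = 240.4 kN.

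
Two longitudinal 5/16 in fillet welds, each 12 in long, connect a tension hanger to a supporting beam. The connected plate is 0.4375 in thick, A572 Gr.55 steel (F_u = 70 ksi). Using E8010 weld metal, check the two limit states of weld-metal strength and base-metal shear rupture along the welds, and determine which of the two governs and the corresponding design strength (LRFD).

φR_n ≈ 191 kips (weld metal governs)

E80XX → F_EXX = 80 ksi.
t_e = 0.707 × 0.3125 = 0.2209 in; L = 24 in.
Weld metal: φR_n = 0.75 × 0.6 × 80 × 0.2209 × 24 = 190.9 kips.
Base metal (shear rupture): φR_n = 0.75 × 0.6 × 70 × 0.4375 × 24 = 330.8 kips.
Governing: weld metal.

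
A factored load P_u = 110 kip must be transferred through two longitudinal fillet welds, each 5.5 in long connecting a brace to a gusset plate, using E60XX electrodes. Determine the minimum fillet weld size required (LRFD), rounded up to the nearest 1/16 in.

w = 9/16 in

E60XX → F_EXX = 60 ksi.
Total weld length L = 11 in.
Required throat t_e = P_u / (φ × 0.6 F_EXX × L) = 110 / (0.75 × 0.6 × 60 × 11) = 0.3704 in.
Required leg w = t_e / 0.707 = 0.5239 in → use 9/16 in.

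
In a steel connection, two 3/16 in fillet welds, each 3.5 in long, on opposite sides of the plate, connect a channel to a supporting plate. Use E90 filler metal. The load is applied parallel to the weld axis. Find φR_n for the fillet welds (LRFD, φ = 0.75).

E90XX → F_EXX = 90 ksi.
Effective throat t_e = 0.707 × 0.1875 = 0.1326 in.
Total length L = 7 in; A_we = 0.1326 × 7 = 0.9279 in².
F_nw = 0.6 F_EXX = 0.6 × 90 = 54 ksi.
φR_n = 0.75 × 54 × 0.9279 = 37.58 kips.

φR_n ≈ 37.6 kips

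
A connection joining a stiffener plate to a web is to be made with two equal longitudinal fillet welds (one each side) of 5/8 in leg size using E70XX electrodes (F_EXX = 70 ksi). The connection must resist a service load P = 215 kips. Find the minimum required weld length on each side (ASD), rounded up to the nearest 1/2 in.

Throat t_e = 0.707 × 0.625 = 0.4419 in.
r_n/Ω = (0.6 × 70 × 0.4419) / 2.0 = 9.279 kip/in.
L_req = P / (r_n/Ω) = 215 / 9.279 = 23.17 in total.
Per side: 23.17 / 2 = 11.58 in.
Round up → use L = 12 in on each side.

L = 12 in on each side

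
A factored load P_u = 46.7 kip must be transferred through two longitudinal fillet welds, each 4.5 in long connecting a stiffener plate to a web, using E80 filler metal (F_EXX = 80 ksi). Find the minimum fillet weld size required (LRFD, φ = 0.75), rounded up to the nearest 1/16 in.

w = 1/4 in

Total weld length L = 9 in.
Required throat t_e = P_u / (φ × 0.6 F_EXX × L) = 46.7 / (0.75 × 0.6 × 80 × 9) = 0.1441 in.
Required leg w = t_e / 0.707 = 0.2039 in → use 1/4 in.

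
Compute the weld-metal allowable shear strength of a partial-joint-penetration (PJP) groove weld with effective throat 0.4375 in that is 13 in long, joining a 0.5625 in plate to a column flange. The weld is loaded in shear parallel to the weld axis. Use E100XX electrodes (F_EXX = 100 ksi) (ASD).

Effective throat (given) t_e = 0.4375 in.
A_we = 0.4375 × 13 = 5.688 in².
F_nw = 0.6 F_EXX = 60 ksi.
R_n/Ω = (60 × 5.688) / 2.0 = 170.6 kips.

R_n/Ω ≈ 171 kips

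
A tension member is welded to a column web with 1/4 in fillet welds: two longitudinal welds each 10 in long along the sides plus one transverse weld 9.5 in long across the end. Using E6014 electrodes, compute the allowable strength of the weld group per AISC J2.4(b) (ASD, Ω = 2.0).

R_n/Ω ≈ 99.4 kip

E60XX → F_EXX = 60 ksi.
t_e = 0.707 × 0.25 = 0.1767 in.
R_nwl = 0.6 × 60 × 0.1767 × 20 = 127.3 kip (longitudinal, 2 welds).
R_nwt = 0.6 × 60 × 0.1767 × 9.5 = 60.45 kip (transverse, base value).
(i) R_nwl + R_nwt = 187.7 kip; (ii) 0.85 R_nwl + 1.5 R_nwt = 198.8 kip.
R_n = max = 198.8 kip [governs: (ii)]; R_n/Ω = 99.42 kip.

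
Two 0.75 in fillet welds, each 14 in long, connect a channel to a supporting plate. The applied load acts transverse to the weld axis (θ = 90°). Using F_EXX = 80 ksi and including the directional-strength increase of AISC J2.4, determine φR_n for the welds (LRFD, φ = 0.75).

t_e = 0.707 × 0.75 = 0.5302 in; A_we = 0.5302 × 28 = 14.85 in².
Directional factor: 1.0 + 0.5 sin^1.5(90°) = 1.5.
F_nw = 0.6 × 80 × 1.5 = 72 ksi.
φR_n = 0.75 × 72 × 14.85 = 801.7 kips.

φR_n ≈ 802 kips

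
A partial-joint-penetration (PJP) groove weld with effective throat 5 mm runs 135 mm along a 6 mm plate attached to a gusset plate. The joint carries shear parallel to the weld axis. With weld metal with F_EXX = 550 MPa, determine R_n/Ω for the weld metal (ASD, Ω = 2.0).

R_n/Ω ≈ 111 kN

Effective throat (given) t_e = 5 mm.
A_we = 5 × 135 = 675 mm².
F_nw = 0.6 F_EXX = 330 MPa.
R_n/Ω = (330 × 675) / 2.0 × 10⁻³ = 111.4 kN.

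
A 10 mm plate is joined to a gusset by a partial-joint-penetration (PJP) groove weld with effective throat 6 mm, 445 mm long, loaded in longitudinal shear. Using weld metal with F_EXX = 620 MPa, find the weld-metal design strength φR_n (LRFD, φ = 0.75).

Effective throat (given) t_e = 6 mm.
A_we = 6 × 445 = 2670 mm².
F_nw = 0.6 F_EXX = 372 MPa.
φR_n = 0.75 × 372 × 2670 × 10⁻³ = 744.9 kN.

φR_n ≈ 745 kN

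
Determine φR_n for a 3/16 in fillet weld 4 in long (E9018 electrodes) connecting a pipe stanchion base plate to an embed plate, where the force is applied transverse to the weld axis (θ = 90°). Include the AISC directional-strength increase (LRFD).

E90XX → F_EXX = 90 ksi.
t_e = 0.707 × 0.1875 = 0.1326 in; A_we = 0.1326 × 4 = 0.5302 in².
Directional factor: 1.0 + 0.5 sin^1.5(90°) = 1.5.
F_nw = 0.6 × 90 × 1.5 = 81 ksi.
φR_n = 0.75 × 81 × 0.5302 = 32.21 kip.

φR_n ≈ 32.2 kip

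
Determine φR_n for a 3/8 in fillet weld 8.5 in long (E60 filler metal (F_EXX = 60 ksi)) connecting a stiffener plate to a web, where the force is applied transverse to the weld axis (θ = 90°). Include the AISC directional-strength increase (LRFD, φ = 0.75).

φR_n ≈ 91.3 kip

t_e = 0.707 × 0.375 = 0.2651 in; A_we = 0.2651 × 8.5 = 2.254 in².
Directional factor: 1.0 + 0.5 sin^1.5(90°) = 1.5.
F_nw = 0.6 × 60 × 1.5 = 54 ksi.
φR_n = 0.75 × 54 × 2.254 = 91.27 kip.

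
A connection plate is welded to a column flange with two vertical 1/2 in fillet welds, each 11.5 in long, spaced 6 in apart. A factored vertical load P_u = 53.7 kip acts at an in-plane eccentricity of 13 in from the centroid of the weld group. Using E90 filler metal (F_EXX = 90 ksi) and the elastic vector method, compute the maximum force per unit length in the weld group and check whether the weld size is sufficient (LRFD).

Total weld length L_w = 23 in. Treat welds as unit-width lines.
Polar moment about centroid: J = 2[d³/12 + d(b/2)²] = 2[11.5³/12 + 11.5×3²] = 460.5 in³.
Direct shear f_v = P/L_w = 53.7 / 23 = 2.335 kip/in (vertical).
Torsion M = P·e = 53.7 × 13 = 698.1 kip·in.
Critical point at (x, y) = (3, 5.75) from centroid. f_tx = M·y/J = 8.717 kip/in; f_ty = M·x/J = 4.548 kip/in.
Resultant f_max = √[f_tx² + (f_v + f_ty)²] = √[8.717² + (2.335 + 4.548)²] = 11.11 kip/in.
Capacity per unit length: φr_n = 0.75 × 0.6 × 90 × (0.707 × 0.5) = 14.32 kip/in.
11.11 ≤ 14.32 → adequate.

f_max ≈ 11.1 kip/in; adequate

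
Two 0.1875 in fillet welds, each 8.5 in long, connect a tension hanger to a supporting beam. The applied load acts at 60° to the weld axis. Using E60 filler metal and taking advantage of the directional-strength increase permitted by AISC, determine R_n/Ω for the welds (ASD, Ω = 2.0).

E60XX → F_EXX = 60 ksi.
t_e = 0.707 × 0.1875 = 0.1326 in; A_we = 0.1326 × 17 = 2.254 in².
Directional factor: 1.0 + 0.5 sin^1.5(60°) = 1.403.
F_nw = 0.6 × 60 × 1.403 = 50.51 ksi.
R_n/Ω = (50.51 × 2.254) / 2.0 = 56.91 kips.

R_n/Ω ≈ 56.9 kips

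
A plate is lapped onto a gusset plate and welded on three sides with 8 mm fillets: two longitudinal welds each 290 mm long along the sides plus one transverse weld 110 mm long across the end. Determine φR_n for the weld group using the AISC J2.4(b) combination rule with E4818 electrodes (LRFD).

φR_n ≈ 843 kN

E48XX → F_EXX = 480 MPa.
t_e = 0.707 × 8 = 5.656 mm.
R_nwl = 0.6 × 480 × 5.656 × 580 × 10⁻³ = 944.8 kN (longitudinal, 2 welds).
R_nwt = 0.6 × 480 × 5.656 × 110 × 10⁻³ = 179.2 kN (transverse, base value).
(i) R_nwl + R_nwt = 1124 kN; (ii) 0.85 R_nwl + 1.5 R_nwt = 1072 kN.
R_n = max = 1124 kN [governs: (i)]; φR_n = 843 kN.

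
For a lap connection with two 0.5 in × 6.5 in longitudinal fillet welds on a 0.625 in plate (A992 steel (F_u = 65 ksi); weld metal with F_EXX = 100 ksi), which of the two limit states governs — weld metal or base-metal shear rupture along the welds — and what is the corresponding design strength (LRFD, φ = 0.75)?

t_e = 0.707 × 0.5 = 0.3535 in; L = 13 in.
Weld metal: φR_n = 0.75 × 0.6 × 100 × 0.3535 × 13 = 206.8 kips.
Base metal (shear rupture): φR_n = 0.75 × 0.6 × 65 × 0.625 × 13 = 237.7 kips.
Governing: weld metal.

φR_n ≈ 207 kips (weld metal governs)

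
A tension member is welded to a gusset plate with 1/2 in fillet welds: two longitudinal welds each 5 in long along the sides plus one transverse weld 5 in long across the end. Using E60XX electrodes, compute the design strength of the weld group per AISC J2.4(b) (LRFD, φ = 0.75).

E60XX → F_EXX = 60 ksi.
t_e = 0.707 × 0.5 = 0.3535 in.
R_nwl = 0.6 × 60 × 0.3535 × 10 = 127.3 kips (longitudinal, 2 welds).
R_nwt = 0.6 × 60 × 0.3535 × 5 = 63.63 kips (transverse, base value).
(i) R_nwl + R_nwt = 190.9 kips; (ii) 0.85 R_nwl + 1.5 R_nwt = 203.6 kips.
R_n = max = 203.6 kips [governs: (ii)]; φR_n = 152.7 kips.

φR_n ≈ 153 kips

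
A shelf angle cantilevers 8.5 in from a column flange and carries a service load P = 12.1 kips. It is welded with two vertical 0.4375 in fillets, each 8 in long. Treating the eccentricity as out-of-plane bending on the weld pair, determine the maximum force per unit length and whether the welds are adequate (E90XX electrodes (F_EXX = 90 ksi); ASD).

L_w = 2 × 8 = 16 in; section modulus (unit throat) S = 2 × L²/6 = 21.33 in².
Direct shear f_v = P/L_w = 12.1/16 = 0.7562 kip/in.
Moment M = P × e = 12.1 × 8.5 = 102.85 kip·in; bending f_b = M/S = 4.821 kip/in.
f_max = √(f_v² + f_b²) = √(0.7562² + 4.821²) = 4.88 kip/in.
r_n/Ω = (1/2.0) × 0.6 × 90 × (0.707 × 0.4375) = 8.351 kip/in → adequate.

f_max ≈ 4.88 kip/in; adequate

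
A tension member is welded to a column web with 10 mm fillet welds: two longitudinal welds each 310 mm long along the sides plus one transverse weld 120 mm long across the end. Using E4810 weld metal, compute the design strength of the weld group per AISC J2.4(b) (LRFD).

φR_n ≈ 1130 kN

E48XX → F_EXX = 480 MPa.
t_e = 0.707 × 10 = 7.07 mm.
R_nwl = 0.6 × 480 × 7.07 × 620 × 10⁻³ = 1262 kN (longitudinal, 2 welds).
R_nwt = 0.6 × 480 × 7.07 × 120 × 10⁻³ = 244.3 kN (transverse, base value).
(i) R_nwl + R_nwt = 1507 kN; (ii) 0.85 R_nwl + 1.5 R_nwt = 1440 kN.
R_n = max = 1507 kN [governs: (i)]; φR_n = 1130 kN.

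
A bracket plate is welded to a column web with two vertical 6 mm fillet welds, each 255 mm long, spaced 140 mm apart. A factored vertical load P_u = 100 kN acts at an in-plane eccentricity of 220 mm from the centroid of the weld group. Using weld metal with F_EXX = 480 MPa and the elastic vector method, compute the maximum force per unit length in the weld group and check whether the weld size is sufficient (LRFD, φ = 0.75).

f_max ≈ 723 N/mm; adequate

Total weld length L_w = 510 mm. Treat welds as unit-width lines.
Polar moment about centroid: J = 2[d³/12 + d(b/2)²] = 2[255³/12 + 255×70²] = 5263000 mm³.
Direct shear f_v = P/L_w = 100×10³ / 510 = 196.1 N/mm (vertical).
Torsion M = P·e = 100×10³ × 220 = 22000000 N·mm.
Critical point at (x, y) = (70, 127.5) from centroid. f_tx = M·y/J = 533 N/mm; f_ty = M·x/J = 292.6 N/mm.
Resultant f_max = √[f_tx² + (f_v + f_ty)²] = √[533² + (196.1 + 292.6)²] = 723.1 N/mm.
Capacity per unit length: φr_n = 0.75 × 0.6 × 480 × (0.707 × 6) = 916.3 N/mm.
723.1 ≤ 916.3 → adequate.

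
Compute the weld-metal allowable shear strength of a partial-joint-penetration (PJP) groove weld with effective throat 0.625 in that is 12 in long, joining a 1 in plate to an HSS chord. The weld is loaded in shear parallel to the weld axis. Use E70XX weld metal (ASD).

R_n/Ω ≈ 158 kip

E70XX → F_EXX = 70 ksi.
Effective throat (given) t_e = 0.625 in.
A_we = 0.625 × 12 = 7.5 in².
F_nw = 0.6 F_EXX = 42 ksi.
R_n/Ω = (42 × 7.5) / 2.0 = 157.5 kip.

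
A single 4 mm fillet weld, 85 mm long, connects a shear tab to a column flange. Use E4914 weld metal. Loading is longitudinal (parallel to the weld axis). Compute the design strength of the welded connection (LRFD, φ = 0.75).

E49XX → F_EXX = 490 MPa.
Effective throat t_e = 0.707 × 4 = 2.828 mm.
Total length L = 85 mm; A_we = 2.828 × 85 = 240.4 mm².
F_nw = 0.6 F_EXX = 0.6 × 490 = 294 MPa.
φR_n = 0.75 × 294 × 240.4 × 10⁻³ = 53 kN.

φR_n ≈ 53 kN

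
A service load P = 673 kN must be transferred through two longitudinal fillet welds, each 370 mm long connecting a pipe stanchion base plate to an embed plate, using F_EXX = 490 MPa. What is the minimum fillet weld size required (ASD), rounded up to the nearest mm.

Total weld length L = 740 mm.
Required throat t_e = P × Ω / (0.6 F_EXX × L) = 673 × 2.0 / (0.6 × 490 × 740 × 10⁻³) = 6.187 mm.
Required leg w = t_e / 0.707 = 8.751 mm → use 9 mm.

w = 9 mm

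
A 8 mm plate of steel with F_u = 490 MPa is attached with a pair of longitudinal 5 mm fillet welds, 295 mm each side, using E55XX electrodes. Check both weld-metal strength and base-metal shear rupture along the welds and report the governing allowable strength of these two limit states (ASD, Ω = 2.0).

R_n/Ω ≈ 344 kN (weld metal governs)

E55XX → F_EXX = 550 MPa.
t_e = 0.707 × 5 = 3.535 mm; L = 590 mm.
Weld metal: R_n/Ω = (1/2.0) × 0.6 × 550 × 3.535 × 590 × 10⁻³ = 344.1 kN.
Base metal (shear rupture): R_n/Ω = (1/2.0) × 0.6 × 490 × 8 × 590 × 10⁻³ = 693.8 kN.
Governing: weld metal.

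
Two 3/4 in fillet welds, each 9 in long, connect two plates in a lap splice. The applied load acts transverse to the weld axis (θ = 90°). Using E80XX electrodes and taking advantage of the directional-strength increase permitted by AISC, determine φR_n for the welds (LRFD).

φR_n ≈ 515 kip

E80XX → F_EXX = 80 ksi.
t_e = 0.707 × 0.75 = 0.5302 in; A_we = 0.5302 × 18 = 9.544 in².
Directional factor: 1.0 + 0.5 sin^1.5(90°) = 1.5.
F_nw = 0.6 × 80 × 1.5 = 72 ksi.
φR_n = 0.75 × 72 × 9.544 = 515.4 kip.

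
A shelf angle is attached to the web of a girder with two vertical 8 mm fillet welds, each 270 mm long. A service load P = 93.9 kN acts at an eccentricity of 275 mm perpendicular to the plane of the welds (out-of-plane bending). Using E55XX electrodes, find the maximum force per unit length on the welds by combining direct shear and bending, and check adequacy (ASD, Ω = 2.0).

f_max ≈ 1080 N/mm; NOT adequate

E55XX → F_EXX = 550 MPa.
L_w = 2 × 270 = 540 mm; section modulus (unit throat) S = 2 × L²/6 = 24300 mm².
Direct shear f_v = P/L_w = 93.9×10³/540 = 173.9 N/mm.
Moment M = P × e = 93.9×10³ × 275 = 25822000 N·mm; bending f_b = M/S = 1063 N/mm.
f_max = √(f_v² + f_b²) = √(173.9² + 1063²) = 1077 N/mm.
r_n/Ω = (1/2.0) × 0.6 × 550 × (0.707 × 8) = 933.2 N/mm → NOT adequate.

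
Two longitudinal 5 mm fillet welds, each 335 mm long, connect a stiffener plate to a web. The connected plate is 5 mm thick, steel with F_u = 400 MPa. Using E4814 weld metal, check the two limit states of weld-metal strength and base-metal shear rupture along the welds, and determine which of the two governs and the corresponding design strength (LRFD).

φR_n ≈ 512 kN (weld metal governs)

E48XX → F_EXX = 480 MPa.
t_e = 0.707 × 5 = 3.535 mm; L = 670 mm.
Weld metal: φR_n = 0.75 × 0.6 × 480 × 3.535 × 670 × 10⁻³ = 511.6 kN.
Base metal (shear rupture): φR_n = 0.75 × 0.6 × 400 × 5 × 670 × 10⁻³ = 603 kN.
Governing: weld metal.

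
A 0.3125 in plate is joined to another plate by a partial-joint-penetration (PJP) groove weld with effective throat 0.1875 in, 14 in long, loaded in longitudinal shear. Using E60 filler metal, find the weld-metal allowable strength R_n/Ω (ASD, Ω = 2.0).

R_n/Ω ≈ 47.2 kip

E60XX → F_EXX = 60 ksi.
Effective throat (given) t_e = 0.1875 in.
A_we = 0.1875 × 14 = 2.625 in².
F_nw = 0.6 F_EXX = 36 ksi.
R_n/Ω = (36 × 2.625) / 2.0 = 47.25 kip.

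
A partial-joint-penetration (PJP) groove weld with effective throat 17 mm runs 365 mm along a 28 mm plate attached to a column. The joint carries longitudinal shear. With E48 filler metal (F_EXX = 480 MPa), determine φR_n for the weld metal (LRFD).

φR_n ≈ 1340 kN

Effective throat (given) t_e = 17 mm.
A_we = 17 × 365 = 6205 mm².
F_nw = 0.6 F_EXX = 288 MPa.
φR_n = 0.75 × 288 × 6205 × 10⁻³ = 1340 kN.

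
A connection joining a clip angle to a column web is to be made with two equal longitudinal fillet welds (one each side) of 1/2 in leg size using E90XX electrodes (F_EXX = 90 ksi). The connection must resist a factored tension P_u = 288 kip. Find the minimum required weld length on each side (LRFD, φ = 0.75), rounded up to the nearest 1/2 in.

Throat t_e = 0.707 × 0.5 = 0.3535 in.
φr_n = 0.75 × 0.6 × 90 × 0.3535 = 14.32 kip/in.
L_req = P_u / φr_n = 288 / 14.32 = 20.12 in total.
Per side: 20.12 / 2 = 10.06 in.
Round up → use L = 10.5 in on each side.

L = 10.5 in on each side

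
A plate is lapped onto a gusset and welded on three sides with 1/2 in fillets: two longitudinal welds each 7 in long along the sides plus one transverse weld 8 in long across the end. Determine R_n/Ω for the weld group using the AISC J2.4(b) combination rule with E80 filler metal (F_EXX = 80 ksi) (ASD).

R_n/Ω ≈ 203 kip

t_e = 0.707 × 0.5 = 0.3535 in.
R_nwl = 0.6 × 80 × 0.3535 × 14 = 237.6 kip (longitudinal, 2 welds).
R_nwt = 0.6 × 80 × 0.3535 × 8 = 135.7 kip (transverse, base value).
(i) R_nwl + R_nwt = 373.3 kip; (ii) 0.85 R_nwl + 1.5 R_nwt = 405.5 kip.
R_n = max = 405.5 kip [governs: (ii)]; R_n/Ω = 202.8 kip.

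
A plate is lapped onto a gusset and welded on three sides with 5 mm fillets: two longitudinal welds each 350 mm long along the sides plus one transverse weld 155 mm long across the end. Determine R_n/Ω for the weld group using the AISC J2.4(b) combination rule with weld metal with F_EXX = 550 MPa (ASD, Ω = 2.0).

R_n/Ω ≈ 499 kN

t_e = 0.707 × 5 = 3.535 mm.
R_nwl = 0.6 × 550 × 3.535 × 700 × 10⁻³ = 816.6 kN (longitudinal, 2 welds).
R_nwt = 0.6 × 550 × 3.535 × 155 × 10⁻³ = 180.8 kN (transverse, base value).
(i) R_nwl + R_nwt = 997.4 kN; (ii) 0.85 R_nwl + 1.5 R_nwt = 965.3 kN.
R_n = max = 997.4 kN [governs: (i)]; R_n/Ω = 498.7 kN.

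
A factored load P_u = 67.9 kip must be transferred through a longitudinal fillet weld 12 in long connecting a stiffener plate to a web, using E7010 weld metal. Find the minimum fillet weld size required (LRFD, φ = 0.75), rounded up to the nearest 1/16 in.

E70XX → F_EXX = 70 ksi.
Total weld length L = 12 in.
Required throat t_e = P_u / (φ × 0.6 F_EXX × L) = 67.9 / (0.75 × 0.6 × 70 × 12) = 0.1796 in.
Required leg w = t_e / 0.707 = 0.2541 in → use 5/16 in.

w = 5/16 in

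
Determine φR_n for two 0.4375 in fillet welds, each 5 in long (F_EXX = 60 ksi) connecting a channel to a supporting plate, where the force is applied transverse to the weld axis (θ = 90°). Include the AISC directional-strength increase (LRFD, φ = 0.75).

t_e = 0.707 × 0.4375 = 0.3093 in; A_we = 0.3093 × 10 = 3.093 in².
Directional factor: 1.0 + 0.5 sin^1.5(90°) = 1.5.
F_nw = 0.6 × 60 × 1.5 = 54 ksi.
φR_n = 0.75 × 54 × 3.093 = 125.3 kip.

φR_n ≈ 125 kip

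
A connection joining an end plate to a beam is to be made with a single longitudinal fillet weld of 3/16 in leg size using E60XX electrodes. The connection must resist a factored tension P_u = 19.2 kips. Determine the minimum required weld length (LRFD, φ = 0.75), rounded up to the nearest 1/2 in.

L = 5.5 in

E60XX → F_EXX = 60 ksi.
Throat t_e = 0.707 × 0.1875 = 0.1326 in.
φr_n = 0.75 × 0.6 × 60 × 0.1326 = 3.579 kips/in.
L_req = P_u / φr_n = 19.2 / 3.579 = 5.364 in total.
Round up → use L = 5.5 in.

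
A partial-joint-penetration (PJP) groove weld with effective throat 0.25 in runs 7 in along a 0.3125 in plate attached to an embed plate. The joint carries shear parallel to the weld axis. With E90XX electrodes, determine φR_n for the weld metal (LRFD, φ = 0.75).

E90XX → F_EXX = 90 ksi.
Effective throat (given) t_e = 0.25 in.
A_we = 0.25 × 7 = 1.75 in².
F_nw = 0.6 F_EXX = 54 ksi.
φR_n = 0.75 × 54 × 1.75 = 70.88 kips.

φR_n ≈ 70.9 kips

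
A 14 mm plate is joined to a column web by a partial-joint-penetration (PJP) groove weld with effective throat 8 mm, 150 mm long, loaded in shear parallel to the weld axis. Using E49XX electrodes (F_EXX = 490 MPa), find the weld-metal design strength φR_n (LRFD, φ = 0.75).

Effective throat (given) t_e = 8 mm.
A_we = 8 × 150 = 1200 mm².
F_nw = 0.6 F_EXX = 294 MPa.
φR_n = 0.75 × 294 × 1200 × 10⁻³ = 264.6 kN.

φR_n ≈ 265 kN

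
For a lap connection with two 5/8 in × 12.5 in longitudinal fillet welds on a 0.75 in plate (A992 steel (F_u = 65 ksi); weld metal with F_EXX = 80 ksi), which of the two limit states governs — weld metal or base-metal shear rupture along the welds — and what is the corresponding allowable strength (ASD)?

t_e = 0.707 × 0.625 = 0.4419 in; L = 25 in.
Weld metal: R_n/Ω = (1/2.0) × 0.6 × 80 × 0.4419 × 25 = 265.1 kips.
Base metal (shear rupture): R_n/Ω = (1/2.0) × 0.6 × 65 × 0.75 × 25 = 365.6 kips.
Governing: weld metal.

R_n/Ω ≈ 265 kips (weld metal governs)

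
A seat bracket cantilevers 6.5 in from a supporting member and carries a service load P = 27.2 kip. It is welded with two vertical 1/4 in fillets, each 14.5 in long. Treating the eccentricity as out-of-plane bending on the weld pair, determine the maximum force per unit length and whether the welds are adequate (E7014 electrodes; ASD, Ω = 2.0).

E70XX → F_EXX = 70 ksi.
L_w = 2 × 14.5 = 29 in; section modulus (unit throat) S = 2 × L²/6 = 70.08 in².
Direct shear f_v = P/L_w = 27.2/29 = 0.9379 kip/in.
Moment M = P × e = 27.2 × 6.5 = 176.8 kip·in; bending f_b = M/S = 2.523 kip/in.
f_max = √(f_v² + f_b²) = √(0.9379² + 2.523²) = 2.691 kip/in.
r_n/Ω = (1/2.0) × 0.6 × 70 × (0.707 × 0.25) = 3.712 kip/in → adequate.

f_max ≈ 2.69 kip/in; adequate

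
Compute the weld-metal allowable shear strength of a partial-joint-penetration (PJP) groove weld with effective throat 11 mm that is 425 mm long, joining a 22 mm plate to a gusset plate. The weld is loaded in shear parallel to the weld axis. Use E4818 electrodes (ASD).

E48XX → F_EXX = 480 MPa.
Effective throat (given) t_e = 11 mm.
A_we = 11 × 425 = 4675 mm².
F_nw = 0.6 F_EXX = 288 MPa.
R_n/Ω = (288 × 4675) / 2.0 × 10⁻³ = 673.2 kN.

R_n/Ω ≈ 673 kN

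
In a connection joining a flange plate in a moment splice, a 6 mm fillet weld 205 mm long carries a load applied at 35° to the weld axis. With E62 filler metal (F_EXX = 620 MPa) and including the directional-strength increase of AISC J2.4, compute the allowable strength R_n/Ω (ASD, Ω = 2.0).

t_e = 0.707 × 6 = 4.242 mm; A_we = 4.242 × 205 = 869.6 mm².
Directional factor: 1.0 + 0.5 sin^1.5(35°) = 1.217.
F_nw = 0.6 × 620 × 1.217 = 452.8 MPa.
R_n/Ω = (452.8 × 869.6) / 2.0 × 10⁻³ = 196.9 kN.

R_n/Ω ≈ 197 kN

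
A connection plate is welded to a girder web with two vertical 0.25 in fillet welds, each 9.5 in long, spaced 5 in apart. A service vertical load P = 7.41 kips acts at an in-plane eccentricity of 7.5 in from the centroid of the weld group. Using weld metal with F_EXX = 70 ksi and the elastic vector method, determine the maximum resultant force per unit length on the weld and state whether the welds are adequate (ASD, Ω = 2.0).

Total weld length L_w = 19 in. Treat welds as unit-width lines.
Polar moment about centroid: J = 2[d³/12 + d(b/2)²] = 2[9.5³/12 + 9.5×2.5²] = 261.6 in³.
Direct shear f_v = P/L_w = 7.41 / 19 = 0.39 kip/in (vertical).
Torsion M = P·e = 7.41 × 7.5 = 55.575 kip·in.
Critical point at (x, y) = (2.5, 4.75) from centroid. f_tx = M·y/J = 1.009 kip/in; f_ty = M·x/J = 0.531 kip/in.
Resultant f_max = √[f_tx² + (f_v + f_ty)²] = √[1.009² + (0.39 + 0.531)²] = 1.366 kip/in.
Capacity per unit length: r_n/Ω = (1/2.0) × 0.6 × 70 × (0.707 × 0.25) = 3.712 kip/in.
1.366 ≤ 3.712 → adequate.

f_max ≈ 1.37 kip/in; adequate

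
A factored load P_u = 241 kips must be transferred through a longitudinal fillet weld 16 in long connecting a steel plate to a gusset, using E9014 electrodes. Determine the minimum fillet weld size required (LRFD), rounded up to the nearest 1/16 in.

E90XX → F_EXX = 90 ksi.
Total weld length L = 16 in.
Required throat t_e = P_u / (φ × 0.6 F_EXX × L) = 241 / (0.75 × 0.6 × 90 × 16) = 0.3719 in.
Required leg w = t_e / 0.707 = 0.526 in → use 9/16 in.

w = 9/16 in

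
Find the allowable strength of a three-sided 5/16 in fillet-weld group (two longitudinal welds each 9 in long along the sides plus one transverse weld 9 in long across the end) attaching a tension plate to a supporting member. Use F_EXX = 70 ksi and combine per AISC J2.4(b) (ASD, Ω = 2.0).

t_e = 0.707 × 0.3125 = 0.2209 in.
R_nwl = 0.6 × 70 × 0.2209 × 18 = 167 kip (longitudinal, 2 welds).
R_nwt = 0.6 × 70 × 0.2209 × 9 = 83.51 kip (transverse, base value).
(i) R_nwl + R_nwt = 250.5 kip; (ii) 0.85 R_nwl + 1.5 R_nwt = 267.2 kip.
R_n = max = 267.2 kip [governs: (ii)]; R_n/Ω = 133.6 kip.

R_n/Ω ≈ 134 kip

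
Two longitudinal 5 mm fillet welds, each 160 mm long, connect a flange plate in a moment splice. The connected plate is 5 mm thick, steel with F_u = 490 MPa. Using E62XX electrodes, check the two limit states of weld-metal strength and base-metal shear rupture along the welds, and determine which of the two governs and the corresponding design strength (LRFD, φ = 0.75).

E62XX → F_EXX = 620 MPa.
t_e = 0.707 × 5 = 3.535 mm; L = 320 mm.
Weld metal: φR_n = 0.75 × 0.6 × 620 × 3.535 × 320 × 10⁻³ = 315.6 kN.
Base metal (shear rupture): φR_n = 0.75 × 0.6 × 490 × 5 × 320 × 10⁻³ = 352.8 kN.
Governing: weld metal.

φR_n ≈ 316 kN (weld metal governs)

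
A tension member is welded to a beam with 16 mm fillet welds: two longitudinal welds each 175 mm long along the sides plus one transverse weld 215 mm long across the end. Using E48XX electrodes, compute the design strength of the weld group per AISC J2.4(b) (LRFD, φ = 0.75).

φR_n ≈ 1510 kN

E48XX → F_EXX = 480 MPa.
t_e = 0.707 × 16 = 11.31 mm.
R_nwl = 0.6 × 480 × 11.31 × 350 × 10⁻³ = 1140 kN (longitudinal, 2 welds).
R_nwt = 0.6 × 480 × 11.31 × 215 × 10⁻³ = 700.4 kN (transverse, base value).
(i) R_nwl + R_nwt = 1841 kN; (ii) 0.85 R_nwl + 1.5 R_nwt = 2020 kN.
R_n = max = 2020 kN [governs: (ii)]; φR_n = 1515 kN.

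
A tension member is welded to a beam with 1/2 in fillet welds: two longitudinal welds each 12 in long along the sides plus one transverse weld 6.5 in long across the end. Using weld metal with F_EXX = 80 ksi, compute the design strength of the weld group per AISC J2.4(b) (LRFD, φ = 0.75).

φR_n ≈ 388 kips

t_e = 0.707 × 0.5 = 0.3535 in.
R_nwl = 0.6 × 80 × 0.3535 × 24 = 407.2 kips (longitudinal, 2 welds).
R_nwt = 0.6 × 80 × 0.3535 × 6.5 = 110.3 kips (transverse, base value).
(i) R_nwl + R_nwt = 517.5 kips; (ii) 0.85 R_nwl + 1.5 R_nwt = 511.6 kips.
R_n = max = 517.5 kips [governs: (i)]; φR_n = 388.1 kips.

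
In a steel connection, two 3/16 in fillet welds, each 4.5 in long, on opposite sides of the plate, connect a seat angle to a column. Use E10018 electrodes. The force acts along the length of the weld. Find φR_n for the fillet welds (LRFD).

E100XX → F_EXX = 100 ksi.
Effective throat t_e = 0.707 × 0.1875 = 0.1326 in.
Total length L = 9 in; A_we = 0.1326 × 9 = 1.193 in².
F_nw = 0.6 F_EXX = 0.6 × 100 = 60 ksi.
φR_n = 0.75 × 60 × 1.193 = 53.69 kips.

φR_n ≈ 53.7 kips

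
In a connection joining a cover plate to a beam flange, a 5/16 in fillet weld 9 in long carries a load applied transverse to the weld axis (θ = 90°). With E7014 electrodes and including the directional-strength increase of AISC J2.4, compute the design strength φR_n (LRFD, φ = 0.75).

E70XX → F_EXX = 70 ksi.
t_e = 0.707 × 0.3125 = 0.2209 in; A_we = 0.2209 × 9 = 1.988 in².
Directional factor: 1.0 + 0.5 sin^1.5(90°) = 1.5.
F_nw = 0.6 × 70 × 1.5 = 63 ksi.
φR_n = 0.75 × 63 × 1.988 = 93.95 kips.

φR_n ≈ 94 kips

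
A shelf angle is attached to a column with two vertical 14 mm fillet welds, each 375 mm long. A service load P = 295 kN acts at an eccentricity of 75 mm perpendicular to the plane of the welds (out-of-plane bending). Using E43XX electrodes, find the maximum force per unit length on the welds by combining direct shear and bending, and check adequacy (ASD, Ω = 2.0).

f_max ≈ 614 N/mm; adequate

E43XX → F_EXX = 430 MPa.
L_w = 2 × 375 = 750 mm; section modulus (unit throat) S = 2 × L²/6 = 46880 mm².
Direct shear f_v = P/L_w = 295×10³/750 = 393.3 N/mm.
Moment M = P × e = 295×10³ × 75 = 22125000 N·mm; bending f_b = M/S = 472 N/mm.
f_max = √(f_v² + f_b²) = √(393.3² + 472²) = 614.4 N/mm.
r_n/Ω = (1/2.0) × 0.6 × 430 × (0.707 × 14) = 1277 N/mm → adequate.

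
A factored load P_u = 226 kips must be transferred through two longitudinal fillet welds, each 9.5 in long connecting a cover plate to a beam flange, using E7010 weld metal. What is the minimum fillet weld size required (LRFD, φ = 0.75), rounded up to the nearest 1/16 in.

E70XX → F_EXX = 70 ksi.
Total weld length L = 19 in.
Required throat t_e = P_u / (φ × 0.6 F_EXX × L) = 226 / (0.75 × 0.6 × 70 × 19) = 0.3776 in.
Required leg w = t_e / 0.707 = 0.5341 in → use 9/16 in.

w = 9/16 in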